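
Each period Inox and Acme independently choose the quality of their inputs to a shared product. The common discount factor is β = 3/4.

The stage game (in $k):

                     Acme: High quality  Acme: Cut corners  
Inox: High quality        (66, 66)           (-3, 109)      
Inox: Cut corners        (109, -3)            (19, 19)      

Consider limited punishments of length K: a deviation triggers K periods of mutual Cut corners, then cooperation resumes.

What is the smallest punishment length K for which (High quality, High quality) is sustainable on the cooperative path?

IC: β(1−β^K)/(1−β) ≥ (109−66)/(66−19) = 43/47.
With β = 3/4: need 1 − β^K ≥ 43/47·(1−3/4)/(3/4), i.e. β^K ≤ 0.6950.
Since (3/4)^1 = 0.7500 and (3/4)^2 = 0.5625, the smallest such K is 2.

2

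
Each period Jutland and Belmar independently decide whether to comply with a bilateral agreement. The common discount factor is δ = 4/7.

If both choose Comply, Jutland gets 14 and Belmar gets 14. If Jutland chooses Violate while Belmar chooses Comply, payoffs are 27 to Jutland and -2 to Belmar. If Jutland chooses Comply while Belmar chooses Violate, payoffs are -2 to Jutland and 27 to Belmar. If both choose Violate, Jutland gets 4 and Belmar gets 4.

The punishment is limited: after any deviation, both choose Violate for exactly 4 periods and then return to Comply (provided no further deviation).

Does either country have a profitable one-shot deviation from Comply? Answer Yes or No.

Yes

Comparing payoff streams over the 5 periods until play realigns: cooperate → 14(1+δ+…+δ^4); deviate → 27 + 4(δ+…+δ^4).
Cooperation is sustained iff (14−4)(δ+…+δ^4) ≥ 27−14.
δ+…+δ^4 = 4/7·(1−(4/7)^4)/(1−4/7) = 1.1912, and (27−14)/(14−4) = 1.3000.
1.1912 < 1.3000, so cooperation is not sustainable.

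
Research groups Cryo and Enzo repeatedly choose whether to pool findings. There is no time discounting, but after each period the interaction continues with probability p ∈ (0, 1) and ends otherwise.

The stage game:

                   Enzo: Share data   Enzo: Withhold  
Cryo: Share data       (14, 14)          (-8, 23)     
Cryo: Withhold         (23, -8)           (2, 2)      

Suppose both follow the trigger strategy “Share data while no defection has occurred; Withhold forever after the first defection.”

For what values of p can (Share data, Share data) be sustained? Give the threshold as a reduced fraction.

3/7

With no time discounting, the continuation probability p plays the role of the discount factor.
Grim-trigger IC: 14/(1−p) ≥ 23 + 2p/(1−p) ⇒ p ≥ (23−14)/(23−2) = 3/7.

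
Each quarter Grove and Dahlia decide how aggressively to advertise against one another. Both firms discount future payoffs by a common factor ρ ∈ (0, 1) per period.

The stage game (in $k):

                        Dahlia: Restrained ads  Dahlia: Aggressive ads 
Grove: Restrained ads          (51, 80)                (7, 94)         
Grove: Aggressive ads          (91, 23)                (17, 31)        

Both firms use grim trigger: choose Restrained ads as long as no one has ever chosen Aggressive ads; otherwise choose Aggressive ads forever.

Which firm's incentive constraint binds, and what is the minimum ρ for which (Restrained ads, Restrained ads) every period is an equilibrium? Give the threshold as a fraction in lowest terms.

Grove; ρ ≥ 20/37

For Grove: deviation gain 91−51 = 40, per-period punishment loss 51−17 = 34. IC gives ρ ≥ 40/74 = 20/37.
For Dahlia: gain 14, loss 49 per period, so ρ ≥ 14/63 = 2/9.
The tighter constraint is Grove's, so cooperation needs ρ ≥ 20/37.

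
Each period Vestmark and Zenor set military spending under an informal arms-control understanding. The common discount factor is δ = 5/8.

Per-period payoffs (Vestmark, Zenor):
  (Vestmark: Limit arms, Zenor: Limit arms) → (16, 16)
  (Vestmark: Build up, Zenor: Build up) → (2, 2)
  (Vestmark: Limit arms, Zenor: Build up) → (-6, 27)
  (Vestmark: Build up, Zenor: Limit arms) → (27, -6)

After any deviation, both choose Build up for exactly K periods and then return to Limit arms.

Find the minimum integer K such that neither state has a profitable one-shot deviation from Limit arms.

IC: δ(1−δ^K)/(1−δ) ≥ (27−16)/(16−2) = 11/14.
With δ = 5/8: need 1 − δ^K ≥ 11/14·(1−5/8)/(5/8), i.e. δ^K ≤ 0.5286.
Since (5/8)^1 = 0.6250 and (5/8)^2 = 0.3906, the smallest such K is 2.

2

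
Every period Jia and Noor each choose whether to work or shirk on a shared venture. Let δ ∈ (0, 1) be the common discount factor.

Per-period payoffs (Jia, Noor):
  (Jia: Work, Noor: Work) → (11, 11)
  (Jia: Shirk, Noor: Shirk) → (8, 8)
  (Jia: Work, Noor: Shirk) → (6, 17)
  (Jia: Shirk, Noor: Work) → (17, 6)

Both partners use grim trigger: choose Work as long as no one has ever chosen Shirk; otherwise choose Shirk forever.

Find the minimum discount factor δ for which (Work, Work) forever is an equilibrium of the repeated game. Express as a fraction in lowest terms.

2/3

Under grim trigger the critical discount factor is (T−C)/(T−P) with T = 17, C = 11, P = 8.
δ* = (17−11)/(17−8) = 6/9 = 2/3.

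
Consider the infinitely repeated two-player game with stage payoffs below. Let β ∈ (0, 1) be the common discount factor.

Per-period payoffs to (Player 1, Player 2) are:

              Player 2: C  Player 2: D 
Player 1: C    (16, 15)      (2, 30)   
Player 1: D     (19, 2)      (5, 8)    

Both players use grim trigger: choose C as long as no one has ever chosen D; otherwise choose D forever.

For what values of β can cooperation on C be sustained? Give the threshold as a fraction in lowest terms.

For Player 1: deviation gain 19−16 = 3, per-period punishment loss 16−5 = 11. IC gives β ≥ 3/14.
For Player 2: gain 15, loss 7 per period, so β ≥ 15/22.
The tighter constraint is Player 2's, so cooperation needs β ≥ 15/22.

15/22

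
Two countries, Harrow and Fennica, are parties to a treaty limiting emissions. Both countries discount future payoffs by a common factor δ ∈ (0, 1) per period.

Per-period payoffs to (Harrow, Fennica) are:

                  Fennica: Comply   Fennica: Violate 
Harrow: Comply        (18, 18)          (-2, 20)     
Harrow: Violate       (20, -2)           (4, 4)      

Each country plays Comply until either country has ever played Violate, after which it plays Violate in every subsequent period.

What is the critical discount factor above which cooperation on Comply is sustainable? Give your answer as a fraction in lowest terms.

1/8

One-period gain from deviating is 20 − 18 = 2. The loss is 18 − 4 = 14 in every subsequent period, with present value 14·δ/(1−δ).
Deviation is unprofitable when 14·δ/(1−δ) ≥ 2, i.e. δ/(1−δ) ≥ 1/7.
Equivalently δ ≥ 2/(2+14) = 1/8.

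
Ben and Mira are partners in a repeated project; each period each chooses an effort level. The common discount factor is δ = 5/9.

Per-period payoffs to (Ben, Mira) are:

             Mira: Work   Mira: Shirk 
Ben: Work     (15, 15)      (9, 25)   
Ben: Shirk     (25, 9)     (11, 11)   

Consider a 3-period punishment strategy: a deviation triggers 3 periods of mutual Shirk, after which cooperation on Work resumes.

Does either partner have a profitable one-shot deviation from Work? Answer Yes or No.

Yes

A one-shot deviation gives 25 now, then 11 for 3 periods, then back to 15.
Gain from deviating: (25−15) today; loss: (15−11) in each of the next 3 periods.
No-deviation condition: (15−11)(δ+…+δ^3) ≥ 25−15, i.e. δ+…+δ^3 ≥ 5/2.
At δ = 5/9: δ+…+δ^3 = 1.0357 < 2.5000.
So cooperation is not sustainable.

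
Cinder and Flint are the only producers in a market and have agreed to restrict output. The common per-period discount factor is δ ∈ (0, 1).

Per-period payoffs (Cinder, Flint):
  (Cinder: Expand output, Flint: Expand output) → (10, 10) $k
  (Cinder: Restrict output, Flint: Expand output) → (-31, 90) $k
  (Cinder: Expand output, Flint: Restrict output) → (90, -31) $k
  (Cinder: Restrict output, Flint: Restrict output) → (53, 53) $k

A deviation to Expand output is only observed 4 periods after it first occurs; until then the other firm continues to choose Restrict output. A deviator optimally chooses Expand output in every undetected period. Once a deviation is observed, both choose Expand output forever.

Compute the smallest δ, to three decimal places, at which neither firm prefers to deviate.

The best deviation is to choose Expand output for all 4 undetected periods, earning 90 each, then 10 forever once detected.
Deviation value: 90(1−δ^4)/(1−δ) + 10δ^4/(1−δ); cooperation value: 53/(1−δ).
IC: 53 ≥ 90(1−δ^4) + 10δ^4 = 90 − 80δ^4.
So δ^4 ≥ 37/80, giving δ ≥ (37/80)^(1/4) ≈ 0.825.

0.825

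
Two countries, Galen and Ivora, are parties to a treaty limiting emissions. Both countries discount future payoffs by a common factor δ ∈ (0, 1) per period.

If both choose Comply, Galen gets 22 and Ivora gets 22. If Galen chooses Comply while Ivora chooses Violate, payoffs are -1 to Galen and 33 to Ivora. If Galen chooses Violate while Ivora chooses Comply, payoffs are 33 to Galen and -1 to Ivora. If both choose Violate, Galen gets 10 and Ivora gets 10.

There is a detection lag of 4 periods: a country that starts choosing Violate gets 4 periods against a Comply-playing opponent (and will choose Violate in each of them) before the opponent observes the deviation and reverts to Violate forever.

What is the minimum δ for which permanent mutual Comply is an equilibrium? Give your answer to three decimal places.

0.832

Deviating for the 4 undetected periods gains 33−22 = 11 per period over cooperation, then loses 22−10 = 12 per period forever once punishment starts.
Gain: 11(1 + δ + … + δ^3); loss: 12·δ^4/(1−δ).
No profitable deviation ⇔ 11(1−δ^4) ≤ 12·δ^4, i.e. δ^4 ≥ 11/(11+12) = 11/23.
Hence δ ≥ (11/23)^(1/4) ≈ 0.832.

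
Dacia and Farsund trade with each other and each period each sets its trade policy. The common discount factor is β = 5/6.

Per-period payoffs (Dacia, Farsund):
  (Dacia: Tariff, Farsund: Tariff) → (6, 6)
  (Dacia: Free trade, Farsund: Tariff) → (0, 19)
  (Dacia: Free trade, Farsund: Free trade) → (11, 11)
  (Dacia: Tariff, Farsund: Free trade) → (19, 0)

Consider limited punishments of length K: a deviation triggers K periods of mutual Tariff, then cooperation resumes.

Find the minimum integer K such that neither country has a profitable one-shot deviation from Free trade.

3

Need Σ_{k=1}^{K} β^k ≥ (19−11)/(11−6) = 1.6000 at β = 5/6.
At K = 2 the sum is 1.5278 < 1.6000; at K = 3 it is 2.1065 ≥ 1.6000.
So the minimum punishment length is K = 3.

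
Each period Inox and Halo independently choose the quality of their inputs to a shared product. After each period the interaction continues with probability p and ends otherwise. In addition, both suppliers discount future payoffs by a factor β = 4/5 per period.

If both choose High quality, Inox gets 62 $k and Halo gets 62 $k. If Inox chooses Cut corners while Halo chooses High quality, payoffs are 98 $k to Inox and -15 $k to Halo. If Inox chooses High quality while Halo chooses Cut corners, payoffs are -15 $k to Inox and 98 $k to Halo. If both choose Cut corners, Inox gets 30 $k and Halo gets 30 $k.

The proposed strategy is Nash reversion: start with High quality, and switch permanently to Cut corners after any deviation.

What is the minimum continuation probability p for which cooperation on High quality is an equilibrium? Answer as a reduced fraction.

45/68

Expected continuation weight on next period's payoff is β·p = 4/5·p, which plays the role of the discount factor.
Cooperation requires 4/5·p ≥ (98−62)/(98−30) = 9/17, hence p ≥ 45/68.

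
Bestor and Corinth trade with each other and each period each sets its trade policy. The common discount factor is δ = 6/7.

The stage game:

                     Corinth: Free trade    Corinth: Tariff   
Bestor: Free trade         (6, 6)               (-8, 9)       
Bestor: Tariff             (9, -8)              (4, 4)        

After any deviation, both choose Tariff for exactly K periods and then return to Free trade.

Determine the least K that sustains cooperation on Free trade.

Need Σ_{k=1}^{K} δ^k ≥ (9−6)/(6−4) = 1.5000 at δ = 6/7.
At K = 1 the sum is 0.8571 < 1.5000; at K = 2 it is 1.5918 ≥ 1.5000.
So the minimum punishment length is K = 2.

2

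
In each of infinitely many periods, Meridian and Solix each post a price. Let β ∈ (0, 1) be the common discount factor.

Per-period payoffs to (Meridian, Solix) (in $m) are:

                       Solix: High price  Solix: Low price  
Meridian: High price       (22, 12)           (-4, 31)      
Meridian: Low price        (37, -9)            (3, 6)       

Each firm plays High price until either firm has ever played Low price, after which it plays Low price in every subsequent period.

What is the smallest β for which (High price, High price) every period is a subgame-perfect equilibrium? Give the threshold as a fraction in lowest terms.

For Meridian: deviation gain 37−22 = 15, per-period punishment loss 22−3 = 19. IC gives β ≥ 15/34.
For Solix: gain 19, loss 6 per period, so β ≥ 19/25.
The tighter constraint is Solix's, so cooperation needs β ≥ 19/25.

19/25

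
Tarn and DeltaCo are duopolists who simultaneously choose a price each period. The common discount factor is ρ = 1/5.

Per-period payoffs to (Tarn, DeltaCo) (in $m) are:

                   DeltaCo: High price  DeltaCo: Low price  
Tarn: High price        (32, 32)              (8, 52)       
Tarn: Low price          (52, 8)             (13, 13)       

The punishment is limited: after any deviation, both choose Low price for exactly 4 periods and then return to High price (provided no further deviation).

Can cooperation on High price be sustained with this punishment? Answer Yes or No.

No

Comparing payoff streams over the 5 periods until play realigns: cooperate → 32(1+ρ+…+ρ^4); deviate → 52 + 13(ρ+…+ρ^4).
Cooperation is sustained iff (32−13)(ρ+…+ρ^4) ≥ 52−32.
ρ+…+ρ^4 = 1/5·(1−(1/5)^4)/(1−1/5) = 0.2496, and (52−32)/(32−13) = 1.0526.
0.2496 < 1.0526, so cooperation is not sustainable.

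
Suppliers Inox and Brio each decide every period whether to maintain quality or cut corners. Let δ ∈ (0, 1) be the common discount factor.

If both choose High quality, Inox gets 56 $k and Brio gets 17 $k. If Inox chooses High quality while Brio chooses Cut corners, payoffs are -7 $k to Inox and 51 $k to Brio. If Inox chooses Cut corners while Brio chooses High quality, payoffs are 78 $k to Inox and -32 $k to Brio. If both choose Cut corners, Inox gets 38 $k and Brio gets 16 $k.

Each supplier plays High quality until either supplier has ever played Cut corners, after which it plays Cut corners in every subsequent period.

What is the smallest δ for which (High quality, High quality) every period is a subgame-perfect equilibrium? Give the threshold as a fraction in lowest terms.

Inox's threshold: (78−56)/(78−38) = 11/20.
Brio's threshold: (51−17)/(51−16) = 34/35.
11/20 < 34/35, so Brio binds and δ* = 34/35.

34/35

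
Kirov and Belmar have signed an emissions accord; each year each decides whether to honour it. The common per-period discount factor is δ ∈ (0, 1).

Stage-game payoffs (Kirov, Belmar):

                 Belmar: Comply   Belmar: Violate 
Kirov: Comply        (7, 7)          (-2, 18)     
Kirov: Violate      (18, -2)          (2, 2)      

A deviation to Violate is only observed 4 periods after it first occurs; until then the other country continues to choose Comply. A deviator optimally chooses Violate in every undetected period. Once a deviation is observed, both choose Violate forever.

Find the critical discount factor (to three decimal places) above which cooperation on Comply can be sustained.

The best deviation is to choose Violate for all 4 undetected periods, earning 18 each, then 2 forever once detected.
Deviation value: 18(1−δ^4)/(1−δ) + 2δ^4/(1−δ); cooperation value: 7/(1−δ).
IC: 7 ≥ 18(1−δ^4) + 2δ^4 = 18 − 16δ^4.
So δ^4 ≥ 11/16, giving δ ≥ (11/16)^(1/4) ≈ 0.911.

0.911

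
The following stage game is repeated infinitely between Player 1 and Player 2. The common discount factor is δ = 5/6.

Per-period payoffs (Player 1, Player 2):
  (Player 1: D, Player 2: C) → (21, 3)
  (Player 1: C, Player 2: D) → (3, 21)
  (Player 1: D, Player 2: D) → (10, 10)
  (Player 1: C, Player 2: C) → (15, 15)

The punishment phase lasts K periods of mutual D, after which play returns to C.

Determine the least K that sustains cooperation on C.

2

IC: δ(1−δ^K)/(1−δ) ≥ (21−15)/(15−10) = 6/5.
With δ = 5/6: need 1 − δ^K ≥ 6/5·(1−5/6)/(5/6), i.e. δ^K ≤ 0.7600.
Since (5/6)^1 = 0.8333 and (5/6)^2 = 0.6944, the smallest such K is 2.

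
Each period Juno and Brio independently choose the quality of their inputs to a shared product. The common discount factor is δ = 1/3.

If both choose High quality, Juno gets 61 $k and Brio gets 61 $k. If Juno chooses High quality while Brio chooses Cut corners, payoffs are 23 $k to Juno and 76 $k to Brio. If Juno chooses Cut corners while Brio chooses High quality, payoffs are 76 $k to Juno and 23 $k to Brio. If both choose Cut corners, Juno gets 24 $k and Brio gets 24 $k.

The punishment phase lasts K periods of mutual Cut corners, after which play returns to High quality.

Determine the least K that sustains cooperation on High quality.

Need Σ_{k=1}^{K} δ^k ≥ (76−61)/(61−24) = 0.4054 at δ = 1/3.
At K = 1 the sum is 0.3333 < 0.4054; at K = 2 it is 0.4444 ≥ 0.4054.
So the minimum punishment length is K = 2.

2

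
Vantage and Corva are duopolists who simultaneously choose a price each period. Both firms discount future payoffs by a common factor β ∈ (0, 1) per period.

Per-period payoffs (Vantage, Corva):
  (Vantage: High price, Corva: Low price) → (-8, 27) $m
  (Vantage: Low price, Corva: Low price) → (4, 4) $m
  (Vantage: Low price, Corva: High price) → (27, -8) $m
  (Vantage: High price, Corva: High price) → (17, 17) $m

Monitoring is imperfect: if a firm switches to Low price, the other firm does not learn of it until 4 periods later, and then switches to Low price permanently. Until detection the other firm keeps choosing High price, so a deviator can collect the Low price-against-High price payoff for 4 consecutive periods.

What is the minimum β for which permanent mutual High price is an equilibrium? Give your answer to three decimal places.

Deviating for the 4 undetected periods gains 27−17 = 10 per period over cooperation, then loses 17−4 = 13 per period forever once punishment starts.
Gain: 10(1 + β + … + β^3); loss: 13·β^4/(1−β).
No profitable deviation ⇔ 10(1−β^4) ≤ 13·β^4, i.e. β^4 ≥ 10/(10+13) = 10/23.
Hence β ≥ (10/23)^(1/4) ≈ 0.812.

0.812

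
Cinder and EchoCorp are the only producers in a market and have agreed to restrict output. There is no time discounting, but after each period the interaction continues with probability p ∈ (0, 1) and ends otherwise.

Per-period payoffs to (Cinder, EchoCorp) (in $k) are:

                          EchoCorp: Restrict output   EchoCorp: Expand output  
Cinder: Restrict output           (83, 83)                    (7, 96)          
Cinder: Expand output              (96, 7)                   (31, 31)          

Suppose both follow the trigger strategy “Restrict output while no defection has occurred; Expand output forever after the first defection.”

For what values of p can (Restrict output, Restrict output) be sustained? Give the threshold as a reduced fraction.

Expected cooperation value is 83 + p·83 + p²·83 + … = 83/(1−p); deviation gives 96 + p·31/(1−p).
83 ≥ 96(1−p) + 31p ⇒ 65p ≥ 13 ⇒ p ≥ 13/65 = 1/5.

1/5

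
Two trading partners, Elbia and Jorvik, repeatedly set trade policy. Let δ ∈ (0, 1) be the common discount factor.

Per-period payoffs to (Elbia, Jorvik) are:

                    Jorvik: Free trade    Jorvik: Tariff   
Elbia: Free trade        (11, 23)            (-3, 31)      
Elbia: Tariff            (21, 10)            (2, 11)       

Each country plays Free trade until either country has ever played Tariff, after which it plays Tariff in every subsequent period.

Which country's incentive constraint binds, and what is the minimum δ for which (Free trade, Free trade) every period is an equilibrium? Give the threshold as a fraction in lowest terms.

Elbia; δ ≥ 10/19

Elbia's threshold: (21−11)/(21−2) = 10/19.
Jorvik's threshold: (31−23)/(31−11) = 2/5.
10/19 > 2/5, so Elbia binds and δ* = 10/19.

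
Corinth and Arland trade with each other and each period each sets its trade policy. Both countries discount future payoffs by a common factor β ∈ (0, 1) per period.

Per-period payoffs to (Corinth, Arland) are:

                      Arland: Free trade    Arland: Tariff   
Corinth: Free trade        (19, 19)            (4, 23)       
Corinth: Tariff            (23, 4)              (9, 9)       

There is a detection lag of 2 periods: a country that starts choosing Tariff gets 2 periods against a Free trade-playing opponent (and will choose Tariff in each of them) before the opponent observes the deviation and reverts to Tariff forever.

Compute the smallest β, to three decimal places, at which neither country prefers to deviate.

A deviator earns 23 for 2 periods, then 9 forever; cooperating earns 19 forever. Multiplying the IC by (1−β):
19 ≥ 23(1−β^2) + 9β^2, so 14·β^2 ≥ 4 and β^2 ≥ 2/7.
β ≥ (2/7)^(1/2) ≈ 0.535.

0.535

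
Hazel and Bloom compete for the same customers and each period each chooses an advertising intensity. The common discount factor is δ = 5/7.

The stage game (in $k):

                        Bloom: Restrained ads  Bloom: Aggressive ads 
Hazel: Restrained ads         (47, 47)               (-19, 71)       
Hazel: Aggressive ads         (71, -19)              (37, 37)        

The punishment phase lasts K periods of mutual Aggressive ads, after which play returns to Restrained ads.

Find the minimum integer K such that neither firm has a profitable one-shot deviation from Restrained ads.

10

IC: δ(1−δ^K)/(1−δ) ≥ (71−47)/(47−37) = 12/5.
With δ = 5/7: need 1 − δ^K ≥ 12/5·(1−5/7)/(5/7), i.e. δ^K ≤ 0.0400.
Since (5/7)^9 = 0.0484 and (5/7)^10 = 0.0346, the smallest such K is 10.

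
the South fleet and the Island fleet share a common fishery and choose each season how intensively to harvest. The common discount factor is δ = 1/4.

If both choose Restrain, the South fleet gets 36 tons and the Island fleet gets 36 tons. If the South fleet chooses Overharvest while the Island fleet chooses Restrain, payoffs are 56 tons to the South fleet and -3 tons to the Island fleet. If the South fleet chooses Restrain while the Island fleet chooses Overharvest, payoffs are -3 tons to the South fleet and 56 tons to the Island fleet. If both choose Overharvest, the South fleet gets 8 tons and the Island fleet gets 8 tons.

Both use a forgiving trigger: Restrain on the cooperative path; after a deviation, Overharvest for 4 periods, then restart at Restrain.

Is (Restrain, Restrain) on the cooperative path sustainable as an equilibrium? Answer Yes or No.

No

A one-shot deviation gives 56 now, then 8 for 4 periods, then back to 36.
Gain from deviating: (56−36) today; loss: (36−8) in each of the next 4 periods.
No-deviation condition: (36−8)(δ+…+δ^4) ≥ 56−36, i.e. δ+…+δ^4 ≥ 5/7.
At δ = 1/4: δ+…+δ^4 = 0.3320 < 0.7143.
So cooperation is not sustainable.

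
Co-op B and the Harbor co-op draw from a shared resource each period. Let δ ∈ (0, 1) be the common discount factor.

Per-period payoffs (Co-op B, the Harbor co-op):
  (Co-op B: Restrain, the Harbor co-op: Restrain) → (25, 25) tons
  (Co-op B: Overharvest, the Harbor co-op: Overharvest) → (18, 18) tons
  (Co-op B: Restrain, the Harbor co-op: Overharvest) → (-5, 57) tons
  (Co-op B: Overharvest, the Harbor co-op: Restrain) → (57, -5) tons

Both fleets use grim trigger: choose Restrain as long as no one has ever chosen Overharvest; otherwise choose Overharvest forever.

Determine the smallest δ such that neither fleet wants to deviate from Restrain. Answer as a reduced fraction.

Cooperation forever yields 25 each period: 25/(1−δ).
Deviating yields 57 once, then 18 forever: 57 + 18δ/(1−δ).
No profitable deviation requires 25/(1−δ) ≥ 57 + 18δ/(1−δ).
Multiplying by (1−δ): 25 ≥ 57(1−δ) + 18δ = 57 − 39δ.
So 39δ ≥ 32, i.e. δ ≥ 32/39.

32/39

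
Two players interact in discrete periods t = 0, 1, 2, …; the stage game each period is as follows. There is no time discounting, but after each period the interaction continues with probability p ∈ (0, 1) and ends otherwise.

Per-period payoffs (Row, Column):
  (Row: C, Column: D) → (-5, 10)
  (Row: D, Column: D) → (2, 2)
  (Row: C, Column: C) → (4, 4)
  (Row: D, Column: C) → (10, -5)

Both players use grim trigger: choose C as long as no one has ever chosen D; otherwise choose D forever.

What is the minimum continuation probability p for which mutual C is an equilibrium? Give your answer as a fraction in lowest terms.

3/4

Expected cooperation value is 4 + p·4 + p²·4 + … = 4/(1−p); deviation gives 10 + p·2/(1−p).
4 ≥ 10(1−p) + 2p ⇒ 8p ≥ 6 ⇒ p ≥ 6/8 = 3/4.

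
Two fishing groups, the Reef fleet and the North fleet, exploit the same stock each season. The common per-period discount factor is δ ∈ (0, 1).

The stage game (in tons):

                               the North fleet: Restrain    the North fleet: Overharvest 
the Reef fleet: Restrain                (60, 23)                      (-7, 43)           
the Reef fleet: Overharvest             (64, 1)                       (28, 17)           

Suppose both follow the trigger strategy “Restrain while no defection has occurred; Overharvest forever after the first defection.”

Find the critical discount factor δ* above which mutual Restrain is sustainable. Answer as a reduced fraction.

10/13

For the Reef fleet: deviation gain 64−60 = 4, per-period punishment loss 60−28 = 32. IC gives δ ≥ 4/36 = 1/9.
For the North fleet: gain 20, loss 6 per period, so δ ≥ 20/26 = 10/13.
The tighter constraint is the North fleet's, so cooperation needs δ ≥ 10/13.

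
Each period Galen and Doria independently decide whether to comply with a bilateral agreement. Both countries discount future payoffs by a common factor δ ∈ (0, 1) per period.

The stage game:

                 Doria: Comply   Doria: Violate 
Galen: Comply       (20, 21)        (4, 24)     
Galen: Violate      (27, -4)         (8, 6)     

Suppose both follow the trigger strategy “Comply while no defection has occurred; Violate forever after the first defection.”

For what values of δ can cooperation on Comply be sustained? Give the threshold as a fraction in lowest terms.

Galen's threshold: (27−20)/(27−8) = 7/19.
Doria's threshold: (24−21)/(24−6) = 1/6.
7/19 > 1/6, so Galen binds and δ* = 7/19.

7/19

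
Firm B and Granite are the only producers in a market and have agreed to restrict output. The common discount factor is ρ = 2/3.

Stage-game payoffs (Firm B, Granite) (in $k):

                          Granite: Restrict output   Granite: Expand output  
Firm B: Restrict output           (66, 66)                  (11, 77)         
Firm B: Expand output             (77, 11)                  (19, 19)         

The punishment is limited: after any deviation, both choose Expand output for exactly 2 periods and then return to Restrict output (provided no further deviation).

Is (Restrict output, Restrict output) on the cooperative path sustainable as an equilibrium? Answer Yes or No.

Yes

A one-shot deviation gives 77 now, then 19 for 2 periods, then back to 66.
Gain from deviating: (77−66) today; loss: (66−19) in each of the next 2 periods.
No-deviation condition: (66−19)(ρ+…+ρ^2) ≥ 77−66, i.e. ρ+…+ρ^2 ≥ 11/47.
At ρ = 2/3: ρ+…+ρ^2 = 1.1111 ≥ 0.2340.
So cooperation is sustainable.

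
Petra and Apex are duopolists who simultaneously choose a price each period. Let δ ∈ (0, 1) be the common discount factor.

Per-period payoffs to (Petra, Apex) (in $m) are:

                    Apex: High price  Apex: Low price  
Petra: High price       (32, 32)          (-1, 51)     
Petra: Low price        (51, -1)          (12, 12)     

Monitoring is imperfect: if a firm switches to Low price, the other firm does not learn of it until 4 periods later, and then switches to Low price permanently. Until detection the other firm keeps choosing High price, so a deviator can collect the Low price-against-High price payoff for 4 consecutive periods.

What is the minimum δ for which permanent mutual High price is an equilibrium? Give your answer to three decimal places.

Deviating for the 4 undetected periods gains 51−32 = 19 per period over cooperation, then loses 32−12 = 20 per period forever once punishment starts.
Gain: 19(1 + δ + … + δ^3); loss: 20·δ^4/(1−δ).
No profitable deviation ⇔ 19(1−δ^4) ≤ 20·δ^4, i.e. δ^4 ≥ 19/(19+20) = 19/39.
Hence δ ≥ (19/39)^(1/4) ≈ 0.835.

0.835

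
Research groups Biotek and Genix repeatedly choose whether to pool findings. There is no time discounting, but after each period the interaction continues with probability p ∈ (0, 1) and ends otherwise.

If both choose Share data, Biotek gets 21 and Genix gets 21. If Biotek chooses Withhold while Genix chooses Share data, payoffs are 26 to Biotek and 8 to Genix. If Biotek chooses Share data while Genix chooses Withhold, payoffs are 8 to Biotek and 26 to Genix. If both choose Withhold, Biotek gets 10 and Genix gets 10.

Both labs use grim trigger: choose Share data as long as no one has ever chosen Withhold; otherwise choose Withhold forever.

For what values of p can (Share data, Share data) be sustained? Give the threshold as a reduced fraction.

With no time discounting, the continuation probability p plays the role of the discount factor.
Grim-trigger IC: 21/(1−p) ≥ 26 + 10p/(1−p) ⇒ p ≥ (26−21)/(26−10) = 5/16.

5/16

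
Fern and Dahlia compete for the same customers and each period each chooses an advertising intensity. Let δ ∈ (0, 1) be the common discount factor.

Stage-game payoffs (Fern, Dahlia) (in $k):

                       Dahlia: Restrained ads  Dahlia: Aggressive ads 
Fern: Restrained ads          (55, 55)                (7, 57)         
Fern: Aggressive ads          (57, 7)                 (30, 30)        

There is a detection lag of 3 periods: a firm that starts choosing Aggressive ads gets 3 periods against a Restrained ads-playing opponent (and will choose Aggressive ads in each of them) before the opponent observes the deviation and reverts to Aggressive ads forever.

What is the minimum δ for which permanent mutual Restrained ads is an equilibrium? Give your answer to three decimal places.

Deviating for the 3 undetected periods gains 57−55 = 2 per period over cooperation, then loses 55−30 = 25 per period forever once punishment starts.
Gain: 2(1 + δ + … + δ^2); loss: 25·δ^3/(1−δ).
No profitable deviation ⇔ 2(1−δ^3) ≤ 25·δ^3, i.e. δ^3 ≥ 2/(2+25) = 2/27.
Hence δ ≥ (2/27)^(1/3) ≈ 0.420.

0.420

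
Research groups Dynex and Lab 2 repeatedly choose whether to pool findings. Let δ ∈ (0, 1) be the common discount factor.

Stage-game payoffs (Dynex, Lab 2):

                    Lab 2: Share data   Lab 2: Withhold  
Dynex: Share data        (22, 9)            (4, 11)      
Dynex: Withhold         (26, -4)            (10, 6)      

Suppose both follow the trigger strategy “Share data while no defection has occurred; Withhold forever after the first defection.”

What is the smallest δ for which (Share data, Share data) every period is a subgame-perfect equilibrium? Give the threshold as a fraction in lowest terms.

2/5

For Dynex: deviation gain 26−22 = 4, per-period punishment loss 22−10 = 12. IC gives δ ≥ 4/16 = 1/4.
For Lab 2: gain 2, loss 3 per period, so δ ≥ 2/5.
The tighter constraint is Lab 2's, so cooperation needs δ ≥ 2/5.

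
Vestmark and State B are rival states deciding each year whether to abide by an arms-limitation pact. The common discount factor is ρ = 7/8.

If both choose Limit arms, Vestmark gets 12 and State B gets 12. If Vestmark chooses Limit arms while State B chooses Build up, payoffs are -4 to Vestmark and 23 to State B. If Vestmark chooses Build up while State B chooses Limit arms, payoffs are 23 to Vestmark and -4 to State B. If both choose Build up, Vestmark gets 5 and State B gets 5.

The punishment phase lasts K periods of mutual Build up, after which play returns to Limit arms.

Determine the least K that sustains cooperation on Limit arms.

2

IC: ρ(1−ρ^K)/(1−ρ) ≥ (23−12)/(12−5) = 11/7.
With ρ = 7/8: need 1 − ρ^K ≥ 11/7·(1−7/8)/(7/8), i.e. ρ^K ≤ 0.7755.
Since (7/8)^1 = 0.8750 and (7/8)^2 = 0.7656, the smallest such K is 2.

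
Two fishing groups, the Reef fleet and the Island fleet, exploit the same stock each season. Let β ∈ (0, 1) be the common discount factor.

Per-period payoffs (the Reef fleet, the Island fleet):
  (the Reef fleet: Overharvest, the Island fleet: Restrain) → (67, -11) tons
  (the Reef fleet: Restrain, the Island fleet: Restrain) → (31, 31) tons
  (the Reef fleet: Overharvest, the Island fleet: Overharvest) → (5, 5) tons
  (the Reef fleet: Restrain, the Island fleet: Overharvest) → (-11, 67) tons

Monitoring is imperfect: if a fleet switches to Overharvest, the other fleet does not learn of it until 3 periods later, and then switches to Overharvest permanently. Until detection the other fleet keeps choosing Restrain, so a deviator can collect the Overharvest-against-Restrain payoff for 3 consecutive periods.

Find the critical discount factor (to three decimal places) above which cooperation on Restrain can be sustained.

A deviator earns 67 for 3 periods, then 5 forever; cooperating earns 31 forever. Multiplying the IC by (1−β):
31 ≥ 67(1−β^3) + 5β^3, so 62·β^3 ≥ 36 and β^3 ≥ 18/31.
β ≥ (18/31)^(1/3) ≈ 0.834.

0.834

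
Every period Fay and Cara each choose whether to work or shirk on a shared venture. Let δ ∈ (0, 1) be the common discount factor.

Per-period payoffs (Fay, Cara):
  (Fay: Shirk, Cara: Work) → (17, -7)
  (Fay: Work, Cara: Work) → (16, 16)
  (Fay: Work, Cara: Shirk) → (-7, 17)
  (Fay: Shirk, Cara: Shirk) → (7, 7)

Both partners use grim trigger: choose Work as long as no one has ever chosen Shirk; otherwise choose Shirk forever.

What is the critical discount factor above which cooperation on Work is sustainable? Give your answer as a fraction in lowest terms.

Under grim trigger the critical discount factor is (T−C)/(T−P) with T = 17, C = 16, P = 7.
δ* = (17−16)/(17−7) = 1/10.

1/10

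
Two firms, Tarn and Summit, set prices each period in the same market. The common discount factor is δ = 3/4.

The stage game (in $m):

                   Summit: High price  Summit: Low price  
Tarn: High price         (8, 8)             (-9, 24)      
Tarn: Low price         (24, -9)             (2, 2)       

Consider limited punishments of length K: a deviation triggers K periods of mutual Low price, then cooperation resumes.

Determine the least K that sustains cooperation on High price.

IC: δ(1−δ^K)/(1−δ) ≥ (24−8)/(8−2) = 8/3.
With δ = 3/4: need 1 − δ^K ≥ 8/3·(1−3/4)/(3/4), i.e. δ^K ≤ 0.1111.
Since (3/4)^7 = 0.1335 and (3/4)^8 = 0.1001, the smallest such K is 8.

8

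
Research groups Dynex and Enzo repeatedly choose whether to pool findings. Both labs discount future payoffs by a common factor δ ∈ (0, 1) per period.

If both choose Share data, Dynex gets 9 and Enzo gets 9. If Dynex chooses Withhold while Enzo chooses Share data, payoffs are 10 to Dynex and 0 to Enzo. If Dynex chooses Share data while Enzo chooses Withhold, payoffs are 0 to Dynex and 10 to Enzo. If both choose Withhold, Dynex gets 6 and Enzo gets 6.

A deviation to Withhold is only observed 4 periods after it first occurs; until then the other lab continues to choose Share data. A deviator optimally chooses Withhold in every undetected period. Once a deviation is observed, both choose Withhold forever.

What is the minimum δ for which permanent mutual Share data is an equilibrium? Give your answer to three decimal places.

Deviating for the 4 undetected periods gains 10−9 = 1 per period over cooperation, then loses 9−6 = 3 per period forever once punishment starts.
Gain: 1(1 + δ + … + δ^3); loss: 3·δ^4/(1−δ).
No profitable deviation ⇔ 1(1−δ^4) ≤ 3·δ^4, i.e. δ^4 ≥ 1/(1+3) = 1/4.
Hence δ ≥ (1/4)^(1/4) ≈ 0.707.

0.707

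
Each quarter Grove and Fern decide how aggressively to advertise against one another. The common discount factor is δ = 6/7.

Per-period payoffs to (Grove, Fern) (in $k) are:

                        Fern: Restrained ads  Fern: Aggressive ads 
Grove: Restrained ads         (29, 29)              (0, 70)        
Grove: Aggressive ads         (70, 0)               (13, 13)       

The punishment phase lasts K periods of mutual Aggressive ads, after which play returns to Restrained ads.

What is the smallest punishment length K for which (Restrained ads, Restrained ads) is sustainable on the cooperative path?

No profitable deviation requires (29−13)(δ+…+δ^K) ≥ 70−29, i.e. δ+…+δ^K ≥ 41/16 ≈ 2.5625.
With δ = 6/7, the partial sums are K=1: 0.8571, K=2: 1.5918, K=3: 2.2216, K=4: 2.7613.
K = 4 is the first length at which the sum reaches 2.5625.

4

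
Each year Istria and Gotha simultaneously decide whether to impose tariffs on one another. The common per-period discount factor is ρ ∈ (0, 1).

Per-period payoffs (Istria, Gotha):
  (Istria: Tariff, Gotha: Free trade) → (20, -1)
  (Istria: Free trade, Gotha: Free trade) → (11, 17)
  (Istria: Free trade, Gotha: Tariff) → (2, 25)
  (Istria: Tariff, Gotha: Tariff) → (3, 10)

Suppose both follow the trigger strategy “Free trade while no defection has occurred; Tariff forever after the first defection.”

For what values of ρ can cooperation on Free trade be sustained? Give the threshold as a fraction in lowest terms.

8/15

Istria's threshold: (20−11)/(20−3) = 9/17.
Gotha's threshold: (25−17)/(25−10) = 8/15.
9/17 < 8/15, so Gotha binds and ρ* = 8/15.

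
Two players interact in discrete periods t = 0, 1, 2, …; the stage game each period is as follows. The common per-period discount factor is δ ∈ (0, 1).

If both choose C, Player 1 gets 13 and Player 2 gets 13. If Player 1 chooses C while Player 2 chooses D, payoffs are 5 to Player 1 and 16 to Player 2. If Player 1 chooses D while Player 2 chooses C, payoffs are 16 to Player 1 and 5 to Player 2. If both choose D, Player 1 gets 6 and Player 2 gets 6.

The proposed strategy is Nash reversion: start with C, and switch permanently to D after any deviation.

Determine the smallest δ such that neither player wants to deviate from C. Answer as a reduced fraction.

Under grim trigger the critical discount factor is (T−C)/(T−P) with T = 16, C = 13, P = 6.
δ* = (16−13)/(16−6) = 3/10.

3/10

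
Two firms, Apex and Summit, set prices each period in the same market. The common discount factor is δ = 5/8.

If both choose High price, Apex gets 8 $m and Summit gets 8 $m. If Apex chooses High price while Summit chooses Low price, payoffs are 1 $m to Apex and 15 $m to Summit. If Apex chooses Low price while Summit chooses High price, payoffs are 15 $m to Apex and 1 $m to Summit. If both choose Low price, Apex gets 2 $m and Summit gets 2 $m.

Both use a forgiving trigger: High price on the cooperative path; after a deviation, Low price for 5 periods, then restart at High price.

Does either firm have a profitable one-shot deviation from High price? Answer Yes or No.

IC: δ+…+δ^5 ≥ (15−8)/(8−2) = 7/6.
At δ = 5/8: partial sum = 1.5077 ≥ 1.1667. Cooperation sustainable.

No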